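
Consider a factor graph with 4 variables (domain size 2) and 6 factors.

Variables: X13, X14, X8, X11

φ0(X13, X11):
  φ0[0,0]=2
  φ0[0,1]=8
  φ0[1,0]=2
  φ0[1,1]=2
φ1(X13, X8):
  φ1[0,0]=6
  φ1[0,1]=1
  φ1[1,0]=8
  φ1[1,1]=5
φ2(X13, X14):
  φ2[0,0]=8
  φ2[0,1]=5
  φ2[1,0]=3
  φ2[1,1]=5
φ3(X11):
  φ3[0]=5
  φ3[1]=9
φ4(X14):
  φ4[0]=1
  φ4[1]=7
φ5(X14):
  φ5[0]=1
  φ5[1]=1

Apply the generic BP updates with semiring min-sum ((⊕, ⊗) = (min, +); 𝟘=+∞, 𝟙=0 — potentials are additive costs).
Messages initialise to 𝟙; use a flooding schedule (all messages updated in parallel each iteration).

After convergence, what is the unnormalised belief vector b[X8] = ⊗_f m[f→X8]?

init: all messages = 𝟙 over 2 values
r1 m[φ0→X13] = [2, 2]
r1 m[φ0→X11] = [2, 2]
r1 m[φ1→X13] = [1, 5]
r1 m[φ1→X8] = [6, 1]
r1 m[φ2→X13] = [5, 3]
r1 m[φ2→X14] = [3, 5]
r1 m[φ3→X11] = [5, 9]
r1 m[φ4→X14] = [1, 7]
r1 m[φ5→X14] = [1, 1]
r1 m[X13→φ0] = [0, 0]
r1 m[X13→φ1] = [0, 0]
r1 m[X13→φ2] = [0, 0]
r1 m[X14→φ2] = [0, 0]
r1 m[X14→φ4] = [0, 0]
r1 m[X14→φ5] = [0, 0]
r1 m[X8→φ1] = [0, 0]
r1 m[X11→φ0] = [0, 0]
r1 m[X11→φ3] = [0, 0]
r2 m[φ0→X13] = [2, 2]
r2 m[φ0→X11] = [2, 2]
r2 m[φ1→X13] = [1, 5]
r2 m[φ1→X8] = [6, 1]
r2 m[φ2→X13] = [5, 3]
r2 m[φ2→X14] = [3, 5]
r2 m[φ3→X11] = [5, 9]
r2 m[φ4→X14] = [1, 7]
r2 m[φ5→X14] = [1, 1]
r2 m[X13→φ0] = [6, 8]
r2 m[X13→φ1] = [7, 5]
r2 m[X13→φ2] = [3, 7]
r2 m[X14→φ2] = [2, 8]
r2 m[X14→φ4] = [4, 6]
r2 m[X14→φ5] = [4, 12]
r2 m[X8→φ1] = [0, 0]
r2 m[X11→φ0] = [5, 9]
r2 m[X11→φ3] = [2, 2]
r3 m[φ0→X13] = [7, 7]
r3 m[φ0→X11] = [8, 10]
r3 m[φ1→X13] = [1, 5]
r3 m[φ1→X8] = [13, 8]
r3 m[φ2→X13] = [10, 5]
r3 m[φ2→X14] = [10, 8]
r3 m[φ3→X11] = [5, 9]
r3 m[φ4→X14] = [1, 7]
r3 m[φ5→X14] = [1, 1]
r3 m[X13→φ0] = [6, 8]
r3 m[X13→φ1] = [7, 5]
r3 m[X13→φ2] = [3, 7]
r3 m[X14→φ2] = [2, 8]
r3 m[X14→φ4] = [4, 6]
r3 m[X14→φ5] = [4, 12]
r3 m[X8→φ1] = [0, 0]
r3 m[X11→φ0] = [5, 9]
r3 m[X11→φ3] = [2, 2]
r4 m[φ0→X13] = [7, 7]
r4 m[φ0→X11] = [8, 10]
r4 m[φ1→X13] = [1, 5]
r4 m[φ1→X8] = [13, 8]
r4 m[φ2→X13] = [10, 5]
r4 m[φ2→X14] = [10, 8]
r4 m[φ3→X11] = [5, 9]
r4 m[φ4→X14] = [1, 7]
r4 m[φ5→X14] = [1, 1]
r4 m[X13→φ0] = [11, 10]
r4 m[X13→φ1] = [17, 12]
r4 m[X13→φ2] = [8, 12]
r4 m[X14→φ2] = [2, 8]
r4 m[X14→φ4] = [11, 9]
r4 m[X14→φ5] = [11, 15]
r4 m[X8→φ1] = [0, 0]
r4 m[X11→φ0] = [5, 9]
r4 m[X11→φ3] = [8, 10]
r5 m[φ0→X13] = [7, 7]
r5 m[φ0→X11] = [12, 12]
r5 m[φ1→X13] = [1, 5]
r5 m[φ1→X8] = [20, 17]
r5 m[φ2→X13] = [10, 5]
r5 m[φ2→X14] = [15, 13]
r5 m[φ3→X11] = [5, 9]
r5 m[φ4→X14] = [1, 7]
r5 m[φ5→X14] = [1, 1]
r5 m[X13→φ0] = [11, 10]
r5 m[X13→φ1] = [17, 12]
r5 m[X13→φ2] = [8, 12]
r5 m[X14→φ2] = [2, 8]
r5 m[X14→φ4] = [11, 9]
r5 m[X14→φ5] = [11, 15]
r5 m[X8→φ1] = [0, 0]
r5 m[X11→φ0] = [5, 9]
r5 m[X11→φ3] = [8, 10]
r6 m[φ0→X13] = [7, 7]
r6 m[φ0→X11] = [12, 12]
r6 m[φ1→X13] = [1, 5]
r6 m[φ1→X8] = [20, 17]
r6 m[φ2→X13] = [10, 5]
r6 m[φ2→X14] = [15, 13]
r6 m[φ3→X11] = [5, 9]
r6 m[φ4→X14] = [1, 7]
r6 m[φ5→X14] = [1, 1]
r6 m[X13→φ0] = [11, 10]
r6 m[X13→φ1] = [17, 12]
r6 m[X13→φ2] = [8, 12]
r6 m[X14→φ2] = [2, 8]
r6 m[X14→φ4] = [16, 14]
r6 m[X14→φ5] = [16, 20]
r6 m[X8→φ1] = [0, 0]
r6 m[X11→φ0] = [5, 9]
r6 m[X11→φ3] = [12, 12]
r7 m[φ0→X13] = [7, 7]
r7 m[φ0→X11] = [12, 12]
r7 m[φ1→X13] = [1, 5]
r7 m[φ1→X8] = [20, 17]
r7 m[φ2→X13] = [10, 5]
r7 m[φ2→X14] = [15, 13]
r7 m[φ3→X11] = [5, 9]
r7 m[φ4→X14] = [1, 7]
r7 m[φ5→X14] = [1, 1]
r7 m[X13→φ0] = [11, 10]
r7 m[X13→φ1] = [17, 12]
r7 m[X13→φ2] = [8, 12]
r7 m[X14→φ2] = [2, 8]
r7 m[X14→φ4] = [16, 14]
r7 m[X14→φ5] = [16, 20]
r7 m[X8→φ1] = [0, 0]
r7 m[X11→φ0] = [5, 9]
r7 m[X11→φ3] = [12, 12]
fixed point reached at round 7
b[X8] = ⊗ incoming = [20, 17]

b[X8] = [20, 17]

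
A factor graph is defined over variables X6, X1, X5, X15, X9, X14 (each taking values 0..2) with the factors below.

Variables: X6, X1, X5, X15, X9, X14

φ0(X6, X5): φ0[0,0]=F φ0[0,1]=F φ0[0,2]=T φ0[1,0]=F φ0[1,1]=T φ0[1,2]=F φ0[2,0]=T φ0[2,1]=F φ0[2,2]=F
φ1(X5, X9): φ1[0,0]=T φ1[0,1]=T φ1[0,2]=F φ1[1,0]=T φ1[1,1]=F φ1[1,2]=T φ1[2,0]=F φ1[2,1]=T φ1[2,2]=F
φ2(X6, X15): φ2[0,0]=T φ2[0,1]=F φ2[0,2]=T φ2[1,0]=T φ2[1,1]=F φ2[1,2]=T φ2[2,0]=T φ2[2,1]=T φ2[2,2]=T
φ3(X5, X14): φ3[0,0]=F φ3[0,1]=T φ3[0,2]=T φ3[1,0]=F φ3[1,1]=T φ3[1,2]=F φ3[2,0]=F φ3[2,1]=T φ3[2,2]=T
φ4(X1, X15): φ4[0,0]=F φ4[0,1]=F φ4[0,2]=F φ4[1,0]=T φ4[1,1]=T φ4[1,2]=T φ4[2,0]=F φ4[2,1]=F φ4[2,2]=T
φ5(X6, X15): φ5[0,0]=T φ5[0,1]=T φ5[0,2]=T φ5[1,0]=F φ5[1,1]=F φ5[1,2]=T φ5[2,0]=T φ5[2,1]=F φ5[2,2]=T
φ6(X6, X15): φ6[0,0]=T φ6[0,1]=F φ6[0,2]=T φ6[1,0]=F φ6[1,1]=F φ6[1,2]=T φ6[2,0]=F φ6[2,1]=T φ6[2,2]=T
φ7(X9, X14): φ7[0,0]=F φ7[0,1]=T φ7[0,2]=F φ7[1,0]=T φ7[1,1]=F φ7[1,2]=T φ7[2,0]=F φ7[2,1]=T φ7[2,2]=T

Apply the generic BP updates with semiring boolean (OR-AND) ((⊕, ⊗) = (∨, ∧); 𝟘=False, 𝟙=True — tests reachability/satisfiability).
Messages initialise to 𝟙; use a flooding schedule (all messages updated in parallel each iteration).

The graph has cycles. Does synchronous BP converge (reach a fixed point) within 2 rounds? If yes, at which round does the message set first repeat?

NOT CONVERGED within 2 rounds

init: all messages = 𝟙 over 3 values
r1 m[φ0→X6] = [T, T, T]
r1 m[φ0→X5] = [T, T, T]
r1 m[φ1→X5] = [T, T, T]
r1 m[φ1→X9] = [T, T, T]
r1 m[φ2→X6] = [T, T, T]
r1 m[φ2→X15] = [T, T, T]
r1 m[φ3→X5] = [T, T, T]
r1 m[φ3→X14] = [F, T, T]
r1 m[φ4→X1] = [F, T, T]
r1 m[φ4→X15] = [T, T, T]
r1 m[φ5→X6] = [T, T, T]
r1 m[φ5→X15] = [T, T, T]
r1 m[φ6→X6] = [T, T, T]
r1 m[φ6→X15] = [T, T, T]
r1 m[φ7→X9] = [T, T, T]
r1 m[φ7→X14] = [T, T, T]
r1 m[X6→φ0] = [T, T, T]
r1 m[X6→φ2] = [T, T, T]
r1 m[X6→φ5] = [T, T, T]
r1 m[X6→φ6] = [T, T, T]
r1 m[X1→φ4] = [T, T, T]
r1 m[X5→φ0] = [T, T, T]
r1 m[X5→φ1] = [T, T, T]
r1 m[X5→φ3] = [T, T, T]
r1 m[X15→φ2] = [T, T, T]
r1 m[X15→φ4] = [T, T, T]
r1 m[X15→φ5] = [T, T, T]
r1 m[X15→φ6] = [T, T, T]
r1 m[X9→φ1] = [T, T, T]
r1 m[X9→φ7] = [T, T, T]
r1 m[X14→φ3] = [T, T, T]
r1 m[X14→φ7] = [T, T, T]
r2 m[φ0→X6] = [T, T, T]
r2 m[φ0→X5] = [T, T, T]
r2 m[φ1→X5] = [T, T, T]
r2 m[φ1→X9] = [T, T, T]
r2 m[φ2→X6] = [T, T, T]
r2 m[φ2→X15] = [T, T, T]
r2 m[φ3→X5] = [T, T, T]
r2 m[φ3→X14] = [F, T, T]
r2 m[φ4→X1] = [F, T, T]
r2 m[φ4→X15] = [T, T, T]
r2 m[φ5→X6] = [T, T, T]
r2 m[φ5→X15] = [T, T, T]
r2 m[φ6→X6] = [T, T, T]
r2 m[φ6→X15] = [T, T, T]
r2 m[φ7→X9] = [T, T, T]
r2 m[φ7→X14] = [T, T, T]
r2 m[X6→φ0] = [T, T, T]
r2 m[X6→φ2] = [T, T, T]
r2 m[X6→φ5] = [T, T, T]
r2 m[X6→φ6] = [T, T, T]
r2 m[X1→φ4] = [T, T, T]
r2 m[X5→φ0] = [T, T, T]
r2 m[X5→φ1] = [T, T, T]
r2 m[X5→φ3] = [T, T, T]
r2 m[X15→φ2] = [T, T, T]
r2 m[X15→φ4] = [T, T, T]
r2 m[X15→φ5] = [T, T, T]
r2 m[X15→φ6] = [T, T, T]
r2 m[X9→φ1] = [T, T, T]
r2 m[X9→φ7] = [T, T, T]
r2 m[X14→φ3] = [T, T, T]
r2 m[X14→φ7] = [F, T, T]
no fixed point within 2 rounds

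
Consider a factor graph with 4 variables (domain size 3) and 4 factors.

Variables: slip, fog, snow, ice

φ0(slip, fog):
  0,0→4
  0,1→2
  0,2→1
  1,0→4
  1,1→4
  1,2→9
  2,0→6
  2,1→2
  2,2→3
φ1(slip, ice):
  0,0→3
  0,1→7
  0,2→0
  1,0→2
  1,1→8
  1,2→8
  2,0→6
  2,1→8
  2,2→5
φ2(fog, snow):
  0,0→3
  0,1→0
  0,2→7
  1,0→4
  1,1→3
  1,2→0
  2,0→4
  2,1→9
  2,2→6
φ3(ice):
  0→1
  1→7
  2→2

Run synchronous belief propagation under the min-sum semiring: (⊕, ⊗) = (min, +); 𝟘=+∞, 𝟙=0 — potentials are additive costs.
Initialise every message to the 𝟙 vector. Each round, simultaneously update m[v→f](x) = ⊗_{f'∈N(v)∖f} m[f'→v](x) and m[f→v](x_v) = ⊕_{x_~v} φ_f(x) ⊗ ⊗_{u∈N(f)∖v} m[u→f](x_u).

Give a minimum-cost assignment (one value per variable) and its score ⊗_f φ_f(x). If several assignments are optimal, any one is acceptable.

init: all messages = 𝟙 over 3 values
r1 m[φ0→slip] = [1, 4, 2]
r1 m[φ0→fog] = [4, 2, 1]
r1 m[φ1→slip] = [0, 2, 5]
r1 m[φ1→ice] = [2, 7, 0]
r1 m[φ2→fog] = [0, 0, 4]
r1 m[φ2→snow] = [3, 0, 0]
r1 m[φ3→ice] = [1, 7, 2]
r1 m[slip→φ0] = [0, 0, 0]
r1 m[slip→φ1] = [0, 0, 0]
r1 m[fog→φ0] = [0, 0, 0]
r1 m[fog→φ2] = [0, 0, 0]
r1 m[snow→φ2] = [0, 0, 0]
r1 m[ice→φ1] = [0, 0, 0]
r1 m[ice→φ3] = [0, 0, 0]
r2 m[φ0→slip] = [1, 4, 2]
r2 m[φ0→fog] = [4, 2, 1]
r2 m[φ1→slip] = [0, 2, 5]
r2 m[φ1→ice] = [2, 7, 0]
r2 m[φ2→fog] = [0, 0, 4]
r2 m[φ2→snow] = [3, 0, 0]
r2 m[φ3→ice] = [1, 7, 2]
r2 m[slip→φ0] = [0, 2, 5]
r2 m[slip→φ1] = [1, 4, 2]
r2 m[fog→φ0] = [0, 0, 4]
r2 m[fog→φ2] = [4, 2, 1]
r2 m[snow→φ2] = [0, 0, 0]
r2 m[ice→φ1] = [1, 7, 2]
r2 m[ice→φ3] = [2, 7, 0]
r3 m[φ0→slip] = [2, 4, 2]
r3 m[φ0→fog] = [4, 2, 1]
r3 m[φ1→slip] = [2, 3, 7]
r3 m[φ1→ice] = [4, 8, 1]
r3 m[φ2→fog] = [0, 0, 4]
r3 m[φ2→snow] = [5, 4, 2]
r3 m[φ3→ice] = [1, 7, 2]
r3 m[slip→φ0] = [0, 2, 5]
r3 m[slip→φ1] = [1, 4, 2]
r3 m[fog→φ0] = [0, 0, 4]
r3 m[fog→φ2] = [4, 2, 1]
r3 m[snow→φ2] = [0, 0, 0]
r3 m[ice→φ1] = [1, 7, 2]
r3 m[ice→φ3] = [2, 7, 0]
r4 m[φ0→slip] = [2, 4, 2]
r4 m[φ0→fog] = [4, 2, 1]
r4 m[φ1→slip] = [2, 3, 7]
r4 m[φ1→ice] = [4, 8, 1]
r4 m[φ2→fog] = [0, 0, 4]
r4 m[φ2→snow] = [5, 4, 2]
r4 m[φ3→ice] = [1, 7, 2]
r4 m[slip→φ0] = [2, 3, 7]
r4 m[slip→φ1] = [2, 4, 2]
r4 m[fog→φ0] = [0, 0, 4]
r4 m[fog→φ2] = [4, 2, 1]
r4 m[snow→φ2] = [0, 0, 0]
r4 m[ice→φ1] = [1, 7, 2]
r4 m[ice→φ3] = [4, 8, 1]
r5 m[φ0→slip] = [2, 4, 2]
r5 m[φ0→fog] = [6, 4, 3]
r5 m[φ1→slip] = [2, 3, 7]
r5 m[φ1→ice] = [5, 9, 2]
r5 m[φ2→fog] = [0, 0, 4]
r5 m[φ2→snow] = [5, 4, 2]
r5 m[φ3→ice] = [1, 7, 2]
r5 m[slip→φ0] = [2, 3, 7]
r5 m[slip→φ1] = [2, 4, 2]
r5 m[fog→φ0] = [0, 0, 4]
r5 m[fog→φ2] = [4, 2, 1]
r5 m[snow→φ2] = [0, 0, 0]
r5 m[ice→φ1] = [1, 7, 2]
r5 m[ice→φ3] = [4, 8, 1]
r6 m[φ0→slip] = [2, 4, 2]
r6 m[φ0→fog] = [6, 4, 3]
r6 m[φ1→slip] = [2, 3, 7]
r6 m[φ1→ice] = [5, 9, 2]
r6 m[φ2→fog] = [0, 0, 4]
r6 m[φ2→snow] = [5, 4, 2]
r6 m[φ3→ice] = [1, 7, 2]
r6 m[slip→φ0] = [2, 3, 7]
r6 m[slip→φ1] = [2, 4, 2]
r6 m[fog→φ0] = [0, 0, 4]
r6 m[fog→φ2] = [6, 4, 3]
r6 m[snow→φ2] = [0, 0, 0]
r6 m[ice→φ1] = [1, 7, 2]
r6 m[ice→φ3] = [5, 9, 2]
r7 m[φ0→slip] = [2, 4, 2]
r7 m[φ0→fog] = [6, 4, 3]
r7 m[φ1→slip] = [2, 3, 7]
r7 m[φ1→ice] = [5, 9, 2]
r7 m[φ2→fog] = [0, 0, 4]
r7 m[φ2→snow] = [7, 6, 4]
r7 m[φ3→ice] = [1, 7, 2]
r7 m[slip→φ0] = [2, 3, 7]
r7 m[slip→φ1] = [2, 4, 2]
r7 m[fog→φ0] = [0, 0, 4]
r7 m[fog→φ2] = [6, 4, 3]
r7 m[snow→φ2] = [0, 0, 0]
r7 m[ice→φ1] = [1, 7, 2]
r7 m[ice→φ3] = [5, 9, 2]
r8 m[φ0→slip] = [2, 4, 2]
r8 m[φ0→fog] = [6, 4, 3]
r8 m[φ1→slip] = [2, 3, 7]
r8 m[φ1→ice] = [5, 9, 2]
r8 m[φ2→fog] = [0, 0, 4]
r8 m[φ2→snow] = [7, 6, 4]
r8 m[φ3→ice] = [1, 7, 2]
r8 m[slip→φ0] = [2, 3, 7]
r8 m[slip→φ1] = [2, 4, 2]
r8 m[fog→φ0] = [0, 0, 4]
r8 m[fog→φ2] = [6, 4, 3]
r8 m[snow→φ2] = [0, 0, 0]
r8 m[ice→φ1] = [1, 7, 2]
r8 m[ice→φ3] = [5, 9, 2]
fixed point reached at round 8
traceback from slip: (slip=0, fog=1, snow=2, ice=2), score=4

assignment: (slip=0, fog=1, snow=2, ice=2); score = 4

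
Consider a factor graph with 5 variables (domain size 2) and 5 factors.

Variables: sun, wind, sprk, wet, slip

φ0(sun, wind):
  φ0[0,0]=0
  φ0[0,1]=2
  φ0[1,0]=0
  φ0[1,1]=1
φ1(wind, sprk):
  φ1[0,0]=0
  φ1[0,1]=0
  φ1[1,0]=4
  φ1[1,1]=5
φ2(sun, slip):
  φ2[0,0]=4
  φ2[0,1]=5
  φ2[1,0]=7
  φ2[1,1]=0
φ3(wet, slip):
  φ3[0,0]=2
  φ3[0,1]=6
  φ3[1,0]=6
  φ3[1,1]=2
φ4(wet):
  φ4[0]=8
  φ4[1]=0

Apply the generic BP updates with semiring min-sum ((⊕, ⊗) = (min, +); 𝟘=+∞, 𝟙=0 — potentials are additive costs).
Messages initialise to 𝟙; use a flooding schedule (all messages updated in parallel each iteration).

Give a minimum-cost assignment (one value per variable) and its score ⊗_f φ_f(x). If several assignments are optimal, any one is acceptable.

init: all messages = 𝟙 over 2 values
r1 m[φ0→sun] = [0, 0]
r1 m[φ0→wind] = [0, 1]
r1 m[φ1→wind] = [0, 4]
r1 m[φ1→sprk] = [0, 0]
r1 m[φ2→sun] = [4, 0]
r1 m[φ2→slip] = [4, 0]
r1 m[φ3→wet] = [2, 2]
r1 m[φ3→slip] = [2, 2]
r1 m[φ4→wet] = [8, 0]
r1 m[sun→φ0] = [0, 0]
r1 m[sun→φ2] = [0, 0]
r1 m[wind→φ0] = [0, 0]
r1 m[wind→φ1] = [0, 0]
r1 m[sprk→φ1] = [0, 0]
r1 m[wet→φ3] = [0, 0]
r1 m[wet→φ4] = [0, 0]
r1 m[slip→φ2] = [0, 0]
r1 m[slip→φ3] = [0, 0]
r2 m[φ0→sun] = [0, 0]
r2 m[φ0→wind] = [0, 1]
r2 m[φ1→wind] = [0, 4]
r2 m[φ1→sprk] = [0, 0]
r2 m[φ2→sun] = [4, 0]
r2 m[φ2→slip] = [4, 0]
r2 m[φ3→wet] = [2, 2]
r2 m[φ3→slip] = [2, 2]
r2 m[φ4→wet] = [8, 0]
r2 m[sun→φ0] = [4, 0]
r2 m[sun→φ2] = [0, 0]
r2 m[wind→φ0] = [0, 4]
r2 m[wind→φ1] = [0, 1]
r2 m[sprk→φ1] = [0, 0]
r2 m[wet→φ3] = [8, 0]
r2 m[wet→φ4] = [2, 2]
r2 m[slip→φ2] = [2, 2]
r2 m[slip→φ3] = [4, 0]
r3 m[φ0→sun] = [0, 0]
r3 m[φ0→wind] = [0, 1]
r3 m[φ1→wind] = [0, 4]
r3 m[φ1→sprk] = [0, 0]
r3 m[φ2→sun] = [6, 2]
r3 m[φ2→slip] = [4, 0]
r3 m[φ3→wet] = [6, 2]
r3 m[φ3→slip] = [6, 2]
r3 m[φ4→wet] = [8, 0]
r3 m[sun→φ0] = [4, 0]
r3 m[sun→φ2] = [0, 0]
r3 m[wind→φ0] = [0, 4]
r3 m[wind→φ1] = [0, 1]
r3 m[sprk→φ1] = [0, 0]
r3 m[wet→φ3] = [8, 0]
r3 m[wet→φ4] = [2, 2]
r3 m[slip→φ2] = [2, 2]
r3 m[slip→φ3] = [4, 0]
r4 m[φ0→sun] = [0, 0]
r4 m[φ0→wind] = [0, 1]
r4 m[φ1→wind] = [0, 4]
r4 m[φ1→sprk] = [0, 0]
r4 m[φ2→sun] = [6, 2]
r4 m[φ2→slip] = [4, 0]
r4 m[φ3→wet] = [6, 2]
r4 m[φ3→slip] = [6, 2]
r4 m[φ4→wet] = [8, 0]
r4 m[sun→φ0] = [6, 2]
r4 m[sun→φ2] = [0, 0]
r4 m[wind→φ0] = [0, 4]
r4 m[wind→φ1] = [0, 1]
r4 m[sprk→φ1] = [0, 0]
r4 m[wet→φ3] = [8, 0]
r4 m[wet→φ4] = [6, 2]
r4 m[slip→φ2] = [6, 2]
r4 m[slip→φ3] = [4, 0]
r5 m[φ0→sun] = [0, 0]
r5 m[φ0→wind] = [2, 3]
r5 m[φ1→wind] = [0, 4]
r5 m[φ1→sprk] = [0, 0]
r5 m[φ2→sun] = [7, 2]
r5 m[φ2→slip] = [4, 0]
r5 m[φ3→wet] = [6, 2]
r5 m[φ3→slip] = [6, 2]
r5 m[φ4→wet] = [8, 0]
r5 m[sun→φ0] = [6, 2]
r5 m[sun→φ2] = [0, 0]
r5 m[wind→φ0] = [0, 4]
r5 m[wind→φ1] = [0, 1]
r5 m[sprk→φ1] = [0, 0]
r5 m[wet→φ3] = [8, 0]
r5 m[wet→φ4] = [6, 2]
r5 m[slip→φ2] = [6, 2]
r5 m[slip→φ3] = [4, 0]
r6 m[φ0→sun] = [0, 0]
r6 m[φ0→wind] = [2, 3]
r6 m[φ1→wind] = [0, 4]
r6 m[φ1→sprk] = [0, 0]
r6 m[φ2→sun] = [7, 2]
r6 m[φ2→slip] = [4, 0]
r6 m[φ3→wet] = [6, 2]
r6 m[φ3→slip] = [6, 2]
r6 m[φ4→wet] = [8, 0]
r6 m[sun→φ0] = [7, 2]
r6 m[sun→φ2] = [0, 0]
r6 m[wind→φ0] = [0, 4]
r6 m[wind→φ1] = [2, 3]
r6 m[sprk→φ1] = [0, 0]
r6 m[wet→φ3] = [8, 0]
r6 m[wet→φ4] = [6, 2]
r6 m[slip→φ2] = [6, 2]
r6 m[slip→φ3] = [4, 0]
r7 m[φ0→sun] = [0, 0]
r7 m[φ0→wind] = [2, 3]
r7 m[φ1→wind] = [0, 4]
r7 m[φ1→sprk] = [2, 2]
r7 m[φ2→sun] = [7, 2]
r7 m[φ2→slip] = [4, 0]
r7 m[φ3→wet] = [6, 2]
r7 m[φ3→slip] = [6, 2]
r7 m[φ4→wet] = [8, 0]
r7 m[sun→φ0] = [7, 2]
r7 m[sun→φ2] = [0, 0]
r7 m[wind→φ0] = [0, 4]
r7 m[wind→φ1] = [2, 3]
r7 m[sprk→φ1] = [0, 0]
r7 m[wet→φ3] = [8, 0]
r7 m[wet→φ4] = [6, 2]
r7 m[slip→φ2] = [6, 2]
r7 m[slip→φ3] = [4, 0]
r8 m[φ0→sun] = [0, 0]
r8 m[φ0→wind] = [2, 3]
r8 m[φ1→wind] = [0, 4]
r8 m[φ1→sprk] = [2, 2]
r8 m[φ2→sun] = [7, 2]
r8 m[φ2→slip] = [4, 0]
r8 m[φ3→wet] = [6, 2]
r8 m[φ3→slip] = [6, 2]
r8 m[φ4→wet] = [8, 0]
r8 m[sun→φ0] = [7, 2]
r8 m[sun→φ2] = [0, 0]
r8 m[wind→φ0] = [0, 4]
r8 m[wind→φ1] = [2, 3]
r8 m[sprk→φ1] = [0, 0]
r8 m[wet→φ3] = [8, 0]
r8 m[wet→φ4] = [6, 2]
r8 m[slip→φ2] = [6, 2]
r8 m[slip→φ3] = [4, 0]
fixed point reached at round 8
traceback from sun: (sun=1, wind=0, sprk=0, wet=1, slip=1), score=2

assignment: (sun=1, wind=0, sprk=0, wet=1, slip=1); score = 2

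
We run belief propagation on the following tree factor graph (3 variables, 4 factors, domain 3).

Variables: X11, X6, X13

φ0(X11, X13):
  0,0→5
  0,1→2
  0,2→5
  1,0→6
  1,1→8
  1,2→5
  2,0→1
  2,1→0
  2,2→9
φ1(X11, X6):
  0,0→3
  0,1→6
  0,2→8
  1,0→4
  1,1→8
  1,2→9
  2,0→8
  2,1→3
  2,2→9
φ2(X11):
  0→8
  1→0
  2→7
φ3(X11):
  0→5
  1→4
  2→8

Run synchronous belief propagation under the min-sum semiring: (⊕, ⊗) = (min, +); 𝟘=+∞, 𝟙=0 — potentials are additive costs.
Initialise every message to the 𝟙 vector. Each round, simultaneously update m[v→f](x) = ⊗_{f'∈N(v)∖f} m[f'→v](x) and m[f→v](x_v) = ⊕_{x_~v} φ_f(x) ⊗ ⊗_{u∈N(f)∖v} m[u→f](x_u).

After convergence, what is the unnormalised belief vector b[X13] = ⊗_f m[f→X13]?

b[X13] = [14, 16, 13]

init: all messages = 𝟙 over 3 values
r1 m[φ0→X11] = [2, 5, 0]
r1 m[φ0→X13] = [1, 0, 5]
r1 m[φ1→X11] = [3, 4, 3]
r1 m[φ1→X6] = [3, 3, 8]
r1 m[φ2→X11] = [8, 0, 7]
r1 m[φ3→X11] = [5, 4, 8]
r1 m[X11→φ0] = [0, 0, 0]
r1 m[X11→φ1] = [0, 0, 0]
r1 m[X11→φ2] = [0, 0, 0]
r1 m[X11→φ3] = [0, 0, 0]
r1 m[X6→φ1] = [0, 0, 0]
r1 m[X13→φ0] = [0, 0, 0]
r2 m[φ0→X11] = [2, 5, 0]
r2 m[φ0→X13] = [1, 0, 5]
r2 m[φ1→X11] = [3, 4, 3]
r2 m[φ1→X6] = [3, 3, 8]
r2 m[φ2→X11] = [8, 0, 7]
r2 m[φ3→X11] = [5, 4, 8]
r2 m[X11→φ0] = [16, 8, 18]
r2 m[X11→φ1] = [15, 9, 15]
r2 m[X11→φ2] = [10, 13, 11]
r2 m[X11→φ3] = [13, 9, 10]
r2 m[X6→φ1] = [0, 0, 0]
r2 m[X13→φ0] = [0, 0, 0]
r3 m[φ0→X11] = [2, 5, 0]
r3 m[φ0→X13] = [14, 16, 13]
r3 m[φ1→X11] = [3, 4, 3]
r3 m[φ1→X6] = [13, 17, 18]
r3 m[φ2→X11] = [8, 0, 7]
r3 m[φ3→X11] = [5, 4, 8]
r3 m[X11→φ0] = [16, 8, 18]
r3 m[X11→φ1] = [15, 9, 15]
r3 m[X11→φ2] = [10, 13, 11]
r3 m[X11→φ3] = [13, 9, 10]
r3 m[X6→φ1] = [0, 0, 0]
r3 m[X13→φ0] = [0, 0, 0]
r4 m[φ0→X11] = [2, 5, 0]
r4 m[φ0→X13] = [14, 16, 13]
r4 m[φ1→X11] = [3, 4, 3]
r4 m[φ1→X6] = [13, 17, 18]
r4 m[φ2→X11] = [8, 0, 7]
r4 m[φ3→X11] = [5, 4, 8]
r4 m[X11→φ0] = [16, 8, 18]
r4 m[X11→φ1] = [15, 9, 15]
r4 m[X11→φ2] = [10, 13, 11]
r4 m[X11→φ3] = [13, 9, 10]
r4 m[X6→φ1] = [0, 0, 0]
r4 m[X13→φ0] = [0, 0, 0]
fixed point reached at round 4
b[X13] = ⊗ incoming = [14, 16, 13]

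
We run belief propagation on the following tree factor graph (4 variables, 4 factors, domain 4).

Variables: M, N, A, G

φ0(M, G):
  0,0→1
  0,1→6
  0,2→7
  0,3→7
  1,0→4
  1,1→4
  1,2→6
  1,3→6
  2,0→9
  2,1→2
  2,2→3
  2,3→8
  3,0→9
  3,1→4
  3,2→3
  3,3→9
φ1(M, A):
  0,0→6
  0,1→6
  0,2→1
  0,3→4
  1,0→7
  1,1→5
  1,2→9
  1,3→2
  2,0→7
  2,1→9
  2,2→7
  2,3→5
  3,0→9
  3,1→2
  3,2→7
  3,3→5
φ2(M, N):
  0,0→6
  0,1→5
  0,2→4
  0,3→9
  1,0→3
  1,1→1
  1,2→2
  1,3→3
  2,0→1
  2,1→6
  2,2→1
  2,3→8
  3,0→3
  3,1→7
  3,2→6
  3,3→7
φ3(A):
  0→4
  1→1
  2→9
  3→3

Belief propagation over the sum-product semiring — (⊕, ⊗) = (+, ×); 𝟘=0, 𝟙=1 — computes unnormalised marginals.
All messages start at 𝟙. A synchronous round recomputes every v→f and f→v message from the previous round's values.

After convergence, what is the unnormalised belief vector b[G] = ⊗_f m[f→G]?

b[G] = [46116, 26016, 28572, 53780]

init: all messages = 𝟙 over 4 values
r1 m[φ0→M] = [21, 20, 22, 25]
r1 m[φ0→G] = [23, 16, 19, 30]
r1 m[φ1→M] = [17, 23, 28, 23]
r1 m[φ1→A] = [29, 22, 24, 16]
r1 m[φ2→M] = [24, 9, 16, 23]
r1 m[φ2→N] = [13, 19, 13, 27]
r1 m[φ3→A] = [4, 1, 9, 3]
r1 m[M→φ0] = [1, 1, 1, 1]
r1 m[M→φ1] = [1, 1, 1, 1]
r1 m[M→φ2] = [1, 1, 1, 1]
r1 m[N→φ2] = [1, 1, 1, 1]
r1 m[A→φ1] = [1, 1, 1, 1]
r1 m[A→φ3] = [1, 1, 1, 1]
r1 m[G→φ0] = [1, 1, 1, 1]
r2 m[φ0→M] = [21, 20, 22, 25]
r2 m[φ0→G] = [23, 16, 19, 30]
r2 m[φ1→M] = [17, 23, 28, 23]
r2 m[φ1→A] = [29, 22, 24, 16]
r2 m[φ2→M] = [24, 9, 16, 23]
r2 m[φ2→N] = [13, 19, 13, 27]
r2 m[φ3→A] = [4, 1, 9, 3]
r2 m[M→φ0] = [408, 207, 448, 529]
r2 m[M→φ1] = [504, 180, 352, 575]
r2 m[M→φ2] = [357, 460, 616, 575]
r2 m[N→φ2] = [1, 1, 1, 1]
r2 m[A→φ1] = [4, 1, 9, 3]
r2 m[A→φ3] = [29, 22, 24, 16]
r2 m[G→φ0] = [1, 1, 1, 1]
r3 m[φ0→M] = [21, 20, 22, 25]
r3 m[φ0→G] = [10029, 6288, 7029, 12443]
r3 m[φ1→M] = [51, 120, 115, 116]
r3 m[φ1→A] = [11923, 8242, 8613, 7011]
r3 m[φ2→M] = [24, 9, 16, 23]
r3 m[φ2→N] = [5863, 9966, 6414, 13546]
r3 m[φ3→A] = [4, 1, 9, 3]
r3 m[M→φ0] = [408, 207, 448, 529]
r3 m[M→φ1] = [504, 180, 352, 575]
r3 m[M→φ2] = [357, 460, 616, 575]
r3 m[N→φ2] = [1, 1, 1, 1]
r3 m[A→φ1] = [4, 1, 9, 3]
r3 m[A→φ3] = [29, 22, 24, 16]
r3 m[G→φ0] = [1, 1, 1, 1]
r4 m[φ0→M] = [21, 20, 22, 25]
r4 m[φ0→G] = [10029, 6288, 7029, 12443]
r4 m[φ1→M] = [51, 120, 115, 116]
r4 m[φ1→A] = [11923, 8242, 8613, 7011]
r4 m[φ2→M] = [24, 9, 16, 23]
r4 m[φ2→N] = [5863, 9966, 6414, 13546]
r4 m[φ3→A] = [4, 1, 9, 3]
r4 m[M→φ0] = [1224, 1080, 1840, 2668]
r4 m[M→φ1] = [504, 180, 352, 575]
r4 m[M→φ2] = [1071, 2400, 2530, 2900]
r4 m[N→φ2] = [1, 1, 1, 1]
r4 m[A→φ1] = [4, 1, 9, 3]
r4 m[A→φ3] = [11923, 8242, 8613, 7011]
r4 m[G→φ0] = [1, 1, 1, 1]
r5 m[φ0→M] = [21, 20, 22, 25]
r5 m[φ0→G] = [46116, 26016, 28572, 53780]
r5 m[φ1→M] = [51, 120, 115, 116]
r5 m[φ1→A] = [11923, 8242, 8613, 7011]
r5 m[φ2→M] = [24, 9, 16, 23]
r5 m[φ2→N] = [24856, 43235, 29014, 57379]
r5 m[φ3→A] = [4, 1, 9, 3]
r5 m[M→φ0] = [1224, 1080, 1840, 2668]
r5 m[M→φ1] = [504, 180, 352, 575]
r5 m[M→φ2] = [1071, 2400, 2530, 2900]
r5 m[N→φ2] = [1, 1, 1, 1]
r5 m[A→φ1] = [4, 1, 9, 3]
r5 m[A→φ3] = [11923, 8242, 8613, 7011]
r5 m[G→φ0] = [1, 1, 1, 1]
r6 m[φ0→M] = [21, 20, 22, 25]
r6 m[φ0→G] = [46116, 26016, 28572, 53780]
r6 m[φ1→M] = [51, 120, 115, 116]
r6 m[φ1→A] = [11923, 8242, 8613, 7011]
r6 m[φ2→M] = [24, 9, 16, 23]
r6 m[φ2→N] = [24856, 43235, 29014, 57379]
r6 m[φ3→A] = [4, 1, 9, 3]
r6 m[M→φ0] = [1224, 1080, 1840, 2668]
r6 m[M→φ1] = [504, 180, 352, 575]
r6 m[M→φ2] = [1071, 2400, 2530, 2900]
r6 m[N→φ2] = [1, 1, 1, 1]
r6 m[A→φ1] = [4, 1, 9, 3]
r6 m[A→φ3] = [11923, 8242, 8613, 7011]
r6 m[G→φ0] = [1, 1, 1, 1]
fixed point reached at round 6
b[G] = ⊗ incoming = [46116, 26016, 28572, 53780]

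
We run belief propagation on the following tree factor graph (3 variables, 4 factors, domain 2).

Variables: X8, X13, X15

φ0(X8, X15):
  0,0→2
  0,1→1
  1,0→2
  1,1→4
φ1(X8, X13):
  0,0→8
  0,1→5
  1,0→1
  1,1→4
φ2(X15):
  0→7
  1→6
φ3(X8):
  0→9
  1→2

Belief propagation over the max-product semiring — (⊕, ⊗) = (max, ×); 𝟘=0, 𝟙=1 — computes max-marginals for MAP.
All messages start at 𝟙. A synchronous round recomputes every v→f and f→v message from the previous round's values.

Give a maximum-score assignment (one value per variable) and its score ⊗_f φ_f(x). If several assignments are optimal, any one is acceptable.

assignment: (X8=0, X13=0, X15=0); score = 1008

init: all messages = 𝟙 over 2 values
r1 m[φ0→X8] = [2, 4]
r1 m[φ0→X15] = [2, 4]
r1 m[φ1→X8] = [8, 4]
r1 m[φ1→X13] = [8, 5]
r1 m[φ2→X15] = [7, 6]
r1 m[φ3→X8] = [9, 2]
r1 m[X8→φ0] = [1, 1]
r1 m[X8→φ1] = [1, 1]
r1 m[X8→φ3] = [1, 1]
r1 m[X13→φ1] = [1, 1]
r1 m[X15→φ0] = [1, 1]
r1 m[X15→φ2] = [1, 1]
r2 m[φ0→X8] = [2, 4]
r2 m[φ0→X15] = [2, 4]
r2 m[φ1→X8] = [8, 4]
r2 m[φ1→X13] = [8, 5]
r2 m[φ2→X15] = [7, 6]
r2 m[φ3→X8] = [9, 2]
r2 m[X8→φ0] = [72, 8]
r2 m[X8→φ1] = [18, 8]
r2 m[X8→φ3] = [16, 16]
r2 m[X13→φ1] = [1, 1]
r2 m[X15→φ0] = [7, 6]
r2 m[X15→φ2] = [2, 4]
r3 m[φ0→X8] = [14, 24]
r3 m[φ0→X15] = [144, 72]
r3 m[φ1→X8] = [8, 4]
r3 m[φ1→X13] = [144, 90]
r3 m[φ2→X15] = [7, 6]
r3 m[φ3→X8] = [9, 2]
r3 m[X8→φ0] = [72, 8]
r3 m[X8→φ1] = [18, 8]
r3 m[X8→φ3] = [16, 16]
r3 m[X13→φ1] = [1, 1]
r3 m[X15→φ0] = [7, 6]
r3 m[X15→φ2] = [2, 4]
r4 m[φ0→X8] = [14, 24]
r4 m[φ0→X15] = [144, 72]
r4 m[φ1→X8] = [8, 4]
r4 m[φ1→X13] = [144, 90]
r4 m[φ2→X15] = [7, 6]
r4 m[φ3→X8] = [9, 2]
r4 m[X8→φ0] = [72, 8]
r4 m[X8→φ1] = [126, 48]
r4 m[X8→φ3] = [112, 96]
r4 m[X13→φ1] = [1, 1]
r4 m[X15→φ0] = [7, 6]
r4 m[X15→φ2] = [144, 72]
r5 m[φ0→X8] = [14, 24]
r5 m[φ0→X15] = [144, 72]
r5 m[φ1→X8] = [8, 4]
r5 m[φ1→X13] = [1008, 630]
r5 m[φ2→X15] = [7, 6]
r5 m[φ3→X8] = [9, 2]
r5 m[X8→φ0] = [72, 8]
r5 m[X8→φ1] = [126, 48]
r5 m[X8→φ3] = [112, 96]
r5 m[X13→φ1] = [1, 1]
r5 m[X15→φ0] = [7, 6]
r5 m[X15→φ2] = [144, 72]
r6 m[φ0→X8] = [14, 24]
r6 m[φ0→X15] = [144, 72]
r6 m[φ1→X8] = [8, 4]
r6 m[φ1→X13] = [1008, 630]
r6 m[φ2→X15] = [7, 6]
r6 m[φ3→X8] = [9, 2]
r6 m[X8→φ0] = [72, 8]
r6 m[X8→φ1] = [126, 48]
r6 m[X8→φ3] = [112, 96]
r6 m[X13→φ1] = [1, 1]
r6 m[X15→φ0] = [7, 6]
r6 m[X15→φ2] = [144, 72]
fixed point reached at round 6
traceback from X8: (X8=0, X13=0, X15=0), score=1008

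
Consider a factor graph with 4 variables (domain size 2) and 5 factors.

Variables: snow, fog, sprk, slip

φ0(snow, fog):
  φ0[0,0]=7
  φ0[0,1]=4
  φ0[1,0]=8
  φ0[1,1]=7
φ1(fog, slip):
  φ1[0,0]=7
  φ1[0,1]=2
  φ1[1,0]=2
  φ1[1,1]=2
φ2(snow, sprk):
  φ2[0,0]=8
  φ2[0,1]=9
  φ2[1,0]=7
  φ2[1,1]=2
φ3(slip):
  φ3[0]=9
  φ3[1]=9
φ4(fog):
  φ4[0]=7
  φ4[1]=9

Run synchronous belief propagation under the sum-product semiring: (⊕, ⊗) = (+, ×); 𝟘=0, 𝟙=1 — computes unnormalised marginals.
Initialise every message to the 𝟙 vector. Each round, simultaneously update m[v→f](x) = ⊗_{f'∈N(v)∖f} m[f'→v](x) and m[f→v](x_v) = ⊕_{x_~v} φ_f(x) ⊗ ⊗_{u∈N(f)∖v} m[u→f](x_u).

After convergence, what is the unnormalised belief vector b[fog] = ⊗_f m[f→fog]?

b[fog] = [108297, 42444]

init: all messages = 𝟙 over 2 values
r1 m[φ0→snow] = [11, 15]
r1 m[φ0→fog] = [15, 11]
r1 m[φ1→fog] = [9, 4]
r1 m[φ1→slip] = [9, 4]
r1 m[φ2→snow] = [17, 9]
r1 m[φ2→sprk] = [15, 11]
r1 m[φ3→slip] = [9, 9]
r1 m[φ4→fog] = [7, 9]
r1 m[snow→φ0] = [1, 1]
r1 m[snow→φ2] = [1, 1]
r1 m[fog→φ0] = [1, 1]
r1 m[fog→φ1] = [1, 1]
r1 m[fog→φ4] = [1, 1]
r1 m[sprk→φ2] = [1, 1]
r1 m[slip→φ1] = [1, 1]
r1 m[slip→φ3] = [1, 1]
r2 m[φ0→snow] = [11, 15]
r2 m[φ0→fog] = [15, 11]
r2 m[φ1→fog] = [9, 4]
r2 m[φ1→slip] = [9, 4]
r2 m[φ2→snow] = [17, 9]
r2 m[φ2→sprk] = [15, 11]
r2 m[φ3→slip] = [9, 9]
r2 m[φ4→fog] = [7, 9]
r2 m[snow→φ0] = [17, 9]
r2 m[snow→φ2] = [11, 15]
r2 m[fog→φ0] = [63, 36]
r2 m[fog→φ1] = [105, 99]
r2 m[fog→φ4] = [135, 44]
r2 m[sprk→φ2] = [1, 1]
r2 m[slip→φ1] = [9, 9]
r2 m[slip→φ3] = [9, 4]
r3 m[φ0→snow] = [585, 756]
r3 m[φ0→fog] = [191, 131]
r3 m[φ1→fog] = [81, 36]
r3 m[φ1→slip] = [933, 408]
r3 m[φ2→snow] = [17, 9]
r3 m[φ2→sprk] = [193, 129]
r3 m[φ3→slip] = [9, 9]
r3 m[φ4→fog] = [7, 9]
r3 m[snow→φ0] = [17, 9]
r3 m[snow→φ2] = [11, 15]
r3 m[fog→φ0] = [63, 36]
r3 m[fog→φ1] = [105, 99]
r3 m[fog→φ4] = [135, 44]
r3 m[sprk→φ2] = [1, 1]
r3 m[slip→φ1] = [9, 9]
r3 m[slip→φ3] = [9, 4]
r4 m[φ0→snow] = [585, 756]
r4 m[φ0→fog] = [191, 131]
r4 m[φ1→fog] = [81, 36]
r4 m[φ1→slip] = [933, 408]
r4 m[φ2→snow] = [17, 9]
r4 m[φ2→sprk] = [193, 129]
r4 m[φ3→slip] = [9, 9]
r4 m[φ4→fog] = [7, 9]
r4 m[snow→φ0] = [17, 9]
r4 m[snow→φ2] = [585, 756]
r4 m[fog→φ0] = [567, 324]
r4 m[fog→φ1] = [1337, 1179]
r4 m[fog→φ4] = [15471, 4716]
r4 m[sprk→φ2] = [1, 1]
r4 m[slip→φ1] = [9, 9]
r4 m[slip→φ3] = [933, 408]
r5 m[φ0→snow] = [5265, 6804]
r5 m[φ0→fog] = [191, 131]
r5 m[φ1→fog] = [81, 36]
r5 m[φ1→slip] = [11717, 5032]
r5 m[φ2→snow] = [17, 9]
r5 m[φ2→sprk] = [9972, 6777]
r5 m[φ3→slip] = [9, 9]
r5 m[φ4→fog] = [7, 9]
r5 m[snow→φ0] = [17, 9]
r5 m[snow→φ2] = [585, 756]
r5 m[fog→φ0] = [567, 324]
r5 m[fog→φ1] = [1337, 1179]
r5 m[fog→φ4] = [15471, 4716]
r5 m[sprk→φ2] = [1, 1]
r5 m[slip→φ1] = [9, 9]
r5 m[slip→φ3] = [933, 408]
r6 m[φ0→snow] = [5265, 6804]
r6 m[φ0→fog] = [191, 131]
r6 m[φ1→fog] = [81, 36]
r6 m[φ1→slip] = [11717, 5032]
r6 m[φ2→snow] = [17, 9]
r6 m[φ2→sprk] = [9972, 6777]
r6 m[φ3→slip] = [9, 9]
r6 m[φ4→fog] = [7, 9]
r6 m[snow→φ0] = [17, 9]
r6 m[snow→φ2] = [5265, 6804]
r6 m[fog→φ0] = [567, 324]
r6 m[fog→φ1] = [1337, 1179]
r6 m[fog→φ4] = [15471, 4716]
r6 m[sprk→φ2] = [1, 1]
r6 m[slip→φ1] = [9, 9]
r6 m[slip→φ3] = [11717, 5032]
r7 m[φ0→snow] = [5265, 6804]
r7 m[φ0→fog] = [191, 131]
r7 m[φ1→fog] = [81, 36]
r7 m[φ1→slip] = [11717, 5032]
r7 m[φ2→snow] = [17, 9]
r7 m[φ2→sprk] = [89748, 60993]
r7 m[φ3→slip] = [9, 9]
r7 m[φ4→fog] = [7, 9]
r7 m[snow→φ0] = [17, 9]
r7 m[snow→φ2] = [5265, 6804]
r7 m[fog→φ0] = [567, 324]
r7 m[fog→φ1] = [1337, 1179]
r7 m[fog→φ4] = [15471, 4716]
r7 m[sprk→φ2] = [1, 1]
r7 m[slip→φ1] = [9, 9]
r7 m[slip→φ3] = [11717, 5032]
r8 m[φ0→snow] = [5265, 6804]
r8 m[φ0→fog] = [191, 131]
r8 m[φ1→fog] = [81, 36]
r8 m[φ1→slip] = [11717, 5032]
r8 m[φ2→snow] = [17, 9]
r8 m[φ2→sprk] = [89748, 60993]
r8 m[φ3→slip] = [9, 9]
r8 m[φ4→fog] = [7, 9]
r8 m[snow→φ0] = [17, 9]
r8 m[snow→φ2] = [5265, 6804]
r8 m[fog→φ0] = [567, 324]
r8 m[fog→φ1] = [1337, 1179]
r8 m[fog→φ4] = [15471, 4716]
r8 m[sprk→φ2] = [1, 1]
r8 m[slip→φ1] = [9, 9]
r8 m[slip→φ3] = [11717, 5032]
fixed point reached at round 8
b[fog] = ⊗ incoming = [108297, 42444]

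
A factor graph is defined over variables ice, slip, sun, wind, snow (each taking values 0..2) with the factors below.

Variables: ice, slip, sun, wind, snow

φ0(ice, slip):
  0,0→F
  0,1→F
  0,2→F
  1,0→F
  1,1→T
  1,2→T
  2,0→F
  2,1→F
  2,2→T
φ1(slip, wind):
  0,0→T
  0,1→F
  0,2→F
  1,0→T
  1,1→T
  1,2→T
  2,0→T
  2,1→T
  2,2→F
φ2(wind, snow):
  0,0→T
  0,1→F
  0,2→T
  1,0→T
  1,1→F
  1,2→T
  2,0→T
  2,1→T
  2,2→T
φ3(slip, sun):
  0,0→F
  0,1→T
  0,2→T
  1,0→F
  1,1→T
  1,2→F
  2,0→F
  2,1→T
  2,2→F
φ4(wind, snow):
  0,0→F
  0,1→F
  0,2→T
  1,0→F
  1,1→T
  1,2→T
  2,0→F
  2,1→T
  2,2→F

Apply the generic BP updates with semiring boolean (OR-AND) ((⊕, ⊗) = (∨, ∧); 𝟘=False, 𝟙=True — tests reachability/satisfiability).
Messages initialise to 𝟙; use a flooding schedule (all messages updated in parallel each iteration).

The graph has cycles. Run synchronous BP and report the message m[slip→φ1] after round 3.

init: all messages = 𝟙 over 3 values
r1 m[φ0→ice] = [F, T, T]
r1 m[φ0→slip] = [F, T, T]
r1 m[φ1→slip] = [T, T, T]
r1 m[φ1→wind] = [T, T, T]
r1 m[φ2→wind] = [T, T, T]
r1 m[φ2→snow] = [T, T, T]
r1 m[φ3→slip] = [T, T, T]
r1 m[φ3→sun] = [F, T, T]
r1 m[φ4→wind] = [T, T, T]
r1 m[φ4→snow] = [F, T, T]
r1 m[ice→φ0] = [T, T, T]
r1 m[slip→φ0] = [T, T, T]
r1 m[slip→φ1] = [T, T, T]
r1 m[slip→φ3] = [T, T, T]
r1 m[sun→φ3] = [T, T, T]
r1 m[wind→φ1] = [T, T, T]
r1 m[wind→φ2] = [T, T, T]
r1 m[wind→φ4] = [T, T, T]
r1 m[snow→φ2] = [T, T, T]
r1 m[snow→φ4] = [T, T, T]
r2 m[φ0→ice] = [F, T, T]
r2 m[φ0→slip] = [F, T, T]
r2 m[φ1→slip] = [T, T, T]
r2 m[φ1→wind] = [T, T, T]
r2 m[φ2→wind] = [T, T, T]
r2 m[φ2→snow] = [T, T, T]
r2 m[φ3→slip] = [T, T, T]
r2 m[φ3→sun] = [F, T, T]
r2 m[φ4→wind] = [T, T, T]
r2 m[φ4→snow] = [F, T, T]
r2 m[ice→φ0] = [T, T, T]
r2 m[slip→φ0] = [T, T, T]
r2 m[slip→φ1] = [F, T, T]
r2 m[slip→φ3] = [F, T, T]
r2 m[sun→φ3] = [T, T, T]
r2 m[wind→φ1] = [T, T, T]
r2 m[wind→φ2] = [T, T, T]
r2 m[wind→φ4] = [T, T, T]
r2 m[snow→φ2] = [F, T, T]
r2 m[snow→φ4] = [T, T, T]
r3 m[φ0→ice] = [F, T, T]
r3 m[φ0→slip] = [F, T, T]
r3 m[φ1→slip] = [T, T, T]
r3 m[φ1→wind] = [T, T, T]
r3 m[φ2→wind] = [T, T, T]
r3 m[φ2→snow] = [T, T, T]
r3 m[φ3→slip] = [T, T, T]
r3 m[φ3→sun] = [F, T, F]
r3 m[φ4→wind] = [T, T, T]
r3 m[φ4→snow] = [F, T, T]
r3 m[ice→φ0] = [T, T, T]
r3 m[slip→φ0] = [T, T, T]
r3 m[slip→φ1] = [F, T, T]
r3 m[slip→φ3] = [F, T, T]
r3 m[sun→φ3] = [T, T, T]
r3 m[wind→φ1] = [T, T, T]
r3 m[wind→φ2] = [T, T, T]
r3 m[wind→φ4] = [T, T, T]
r3 m[snow→φ2] = [F, T, T]
r3 m[snow→φ4] = [T, T, T]

message @ round 3 = [F, T, T]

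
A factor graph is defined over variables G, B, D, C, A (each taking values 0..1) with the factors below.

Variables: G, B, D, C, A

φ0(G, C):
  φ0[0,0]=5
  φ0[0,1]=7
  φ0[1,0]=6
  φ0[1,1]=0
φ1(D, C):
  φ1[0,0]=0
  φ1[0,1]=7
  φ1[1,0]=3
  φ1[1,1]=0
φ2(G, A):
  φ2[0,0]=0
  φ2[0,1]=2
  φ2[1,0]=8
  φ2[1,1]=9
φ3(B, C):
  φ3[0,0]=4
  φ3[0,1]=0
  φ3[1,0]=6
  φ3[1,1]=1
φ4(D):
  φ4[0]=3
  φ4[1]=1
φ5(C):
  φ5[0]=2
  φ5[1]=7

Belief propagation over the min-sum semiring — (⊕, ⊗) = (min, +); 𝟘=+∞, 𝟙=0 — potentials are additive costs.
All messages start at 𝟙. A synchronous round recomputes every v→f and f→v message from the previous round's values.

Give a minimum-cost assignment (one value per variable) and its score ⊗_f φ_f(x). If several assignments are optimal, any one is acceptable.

init: all messages = 𝟙 over 2 values
r1 m[φ0→G] = [5, 0]
r1 m[φ0→C] = [5, 0]
r1 m[φ1→D] = [0, 0]
r1 m[φ1→C] = [0, 0]
r1 m[φ2→G] = [0, 8]
r1 m[φ2→A] = [0, 2]
r1 m[φ3→B] = [0, 1]
r1 m[φ3→C] = [4, 0]
r1 m[φ4→D] = [3, 1]
r1 m[φ5→C] = [2, 7]
r1 m[G→φ0] = [0, 0]
r1 m[G→φ2] = [0, 0]
r1 m[B→φ3] = [0, 0]
r1 m[D→φ1] = [0, 0]
r1 m[D→φ4] = [0, 0]
r1 m[C→φ0] = [0, 0]
r1 m[C→φ1] = [0, 0]
r1 m[C→φ3] = [0, 0]
r1 m[C→φ5] = [0, 0]
r1 m[A→φ2] = [0, 0]
r2 m[φ0→G] = [5, 0]
r2 m[φ0→C] = [5, 0]
r2 m[φ1→D] = [0, 0]
r2 m[φ1→C] = [0, 0]
r2 m[φ2→G] = [0, 8]
r2 m[φ2→A] = [0, 2]
r2 m[φ3→B] = [0, 1]
r2 m[φ3→C] = [4, 0]
r2 m[φ4→D] = [3, 1]
r2 m[φ5→C] = [2, 7]
r2 m[G→φ0] = [0, 8]
r2 m[G→φ2] = [5, 0]
r2 m[B→φ3] = [0, 0]
r2 m[D→φ1] = [3, 1]
r2 m[D→φ4] = [0, 0]
r2 m[C→φ0] = [6, 7]
r2 m[C→φ1] = [11, 7]
r2 m[C→φ3] = [7, 7]
r2 m[C→φ5] = [9, 0]
r2 m[A→φ2] = [0, 0]
r3 m[φ0→G] = [11, 7]
r3 m[φ0→C] = [5, 7]
r3 m[φ1→D] = [11, 7]
r3 m[φ1→C] = [3, 1]
r3 m[φ2→G] = [0, 8]
r3 m[φ2→A] = [5, 7]
r3 m[φ3→B] = [7, 8]
r3 m[φ3→C] = [4, 0]
r3 m[φ4→D] = [3, 1]
r3 m[φ5→C] = [2, 7]
r3 m[G→φ0] = [0, 8]
r3 m[G→φ2] = [5, 0]
r3 m[B→φ3] = [0, 0]
r3 m[D→φ1] = [3, 1]
r3 m[D→φ4] = [0, 0]
r3 m[C→φ0] = [6, 7]
r3 m[C→φ1] = [11, 7]
r3 m[C→φ3] = [7, 7]
r3 m[C→φ5] = [9, 0]
r3 m[A→φ2] = [0, 0]
r4 m[φ0→G] = [11, 7]
r4 m[φ0→C] = [5, 7]
r4 m[φ1→D] = [11, 7]
r4 m[φ1→C] = [3, 1]
r4 m[φ2→G] = [0, 8]
r4 m[φ2→A] = [5, 7]
r4 m[φ3→B] = [7, 8]
r4 m[φ3→C] = [4, 0]
r4 m[φ4→D] = [3, 1]
r4 m[φ5→C] = [2, 7]
r4 m[G→φ0] = [0, 8]
r4 m[G→φ2] = [11, 7]
r4 m[B→φ3] = [0, 0]
r4 m[D→φ1] = [3, 1]
r4 m[D→φ4] = [11, 7]
r4 m[C→φ0] = [9, 8]
r4 m[C→φ1] = [11, 14]
r4 m[C→φ3] = [10, 15]
r4 m[C→φ5] = [12, 8]
r4 m[A→φ2] = [0, 0]
r5 m[φ0→G] = [14, 8]
r5 m[φ0→C] = [5, 7]
r5 m[φ1→D] = [11, 14]
r5 m[φ1→C] = [3, 1]
r5 m[φ2→G] = [0, 8]
r5 m[φ2→A] = [11, 13]
r5 m[φ3→B] = [14, 16]
r5 m[φ3→C] = [4, 0]
r5 m[φ4→D] = [3, 1]
r5 m[φ5→C] = [2, 7]
r5 m[G→φ0] = [0, 8]
r5 m[G→φ2] = [11, 7]
r5 m[B→φ3] = [0, 0]
r5 m[D→φ1] = [3, 1]
r5 m[D→φ4] = [11, 7]
r5 m[C→φ0] = [9, 8]
r5 m[C→φ1] = [11, 14]
r5 m[C→φ3] = [10, 15]
r5 m[C→φ5] = [12, 8]
r5 m[A→φ2] = [0, 0]
r6 m[φ0→G] = [14, 8]
r6 m[φ0→C] = [5, 7]
r6 m[φ1→D] = [11, 14]
r6 m[φ1→C] = [3, 1]
r6 m[φ2→G] = [0, 8]
r6 m[φ2→A] = [11, 13]
r6 m[φ3→B] = [14, 16]
r6 m[φ3→C] = [4, 0]
r6 m[φ4→D] = [3, 1]
r6 m[φ5→C] = [2, 7]
r6 m[G→φ0] = [0, 8]
r6 m[G→φ2] = [14, 8]
r6 m[B→φ3] = [0, 0]
r6 m[D→φ1] = [3, 1]
r6 m[D→φ4] = [11, 14]
r6 m[C→φ0] = [9, 8]
r6 m[C→φ1] = [11, 14]
r6 m[C→φ3] = [10, 15]
r6 m[C→φ5] = [12, 8]
r6 m[A→φ2] = [0, 0]
r7 m[φ0→G] = [14, 8]
r7 m[φ0→C] = [5, 7]
r7 m[φ1→D] = [11, 14]
r7 m[φ1→C] = [3, 1]
r7 m[φ2→G] = [0, 8]
r7 m[φ2→A] = [14, 16]
r7 m[φ3→B] = [14, 16]
r7 m[φ3→C] = [4, 0]
r7 m[φ4→D] = [3, 1]
r7 m[φ5→C] = [2, 7]
r7 m[G→φ0] = [0, 8]
r7 m[G→φ2] = [14, 8]
r7 m[B→φ3] = [0, 0]
r7 m[D→φ1] = [3, 1]
r7 m[D→φ4] = [11, 14]
r7 m[C→φ0] = [9, 8]
r7 m[C→φ1] = [11, 14]
r7 m[C→φ3] = [10, 15]
r7 m[C→φ5] = [12, 8]
r7 m[A→φ2] = [0, 0]
r8 m[φ0→G] = [14, 8]
r8 m[φ0→C] = [5, 7]
r8 m[φ1→D] = [11, 14]
r8 m[φ1→C] = [3, 1]
r8 m[φ2→G] = [0, 8]
r8 m[φ2→A] = [14, 16]
r8 m[φ3→B] = [14, 16]
r8 m[φ3→C] = [4, 0]
r8 m[φ4→D] = [3, 1]
r8 m[φ5→C] = [2, 7]
r8 m[G→φ0] = [0, 8]
r8 m[G→φ2] = [14, 8]
r8 m[B→φ3] = [0, 0]
r8 m[D→φ1] = [3, 1]
r8 m[D→φ4] = [11, 14]
r8 m[C→φ0] = [9, 8]
r8 m[C→φ1] = [11, 14]
r8 m[C→φ3] = [10, 15]
r8 m[C→φ5] = [12, 8]
r8 m[A→φ2] = [0, 0]
fixed point reached at round 8
traceback from G: (G=0, B=0, D=0, C=0, A=0), score=14

assignment: (G=0, B=0, D=0, C=0, A=0); score = 14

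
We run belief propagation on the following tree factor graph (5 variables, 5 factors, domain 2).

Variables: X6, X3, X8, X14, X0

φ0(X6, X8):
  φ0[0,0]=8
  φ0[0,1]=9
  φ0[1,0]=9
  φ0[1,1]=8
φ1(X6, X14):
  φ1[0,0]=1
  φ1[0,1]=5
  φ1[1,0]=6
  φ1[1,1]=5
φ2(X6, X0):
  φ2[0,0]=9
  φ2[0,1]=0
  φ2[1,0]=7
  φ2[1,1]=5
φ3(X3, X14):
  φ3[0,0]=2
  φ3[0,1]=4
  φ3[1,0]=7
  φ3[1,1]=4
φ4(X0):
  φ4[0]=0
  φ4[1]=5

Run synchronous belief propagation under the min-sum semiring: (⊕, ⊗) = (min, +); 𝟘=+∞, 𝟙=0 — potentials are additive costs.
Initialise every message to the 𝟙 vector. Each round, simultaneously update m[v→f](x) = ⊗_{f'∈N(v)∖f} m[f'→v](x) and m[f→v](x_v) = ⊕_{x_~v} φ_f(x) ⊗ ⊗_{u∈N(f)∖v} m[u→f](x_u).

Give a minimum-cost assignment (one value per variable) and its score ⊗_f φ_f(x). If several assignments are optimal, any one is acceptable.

assignment: (X6=0, X3=0, X8=0, X14=0, X0=1); score = 16

init: all messages = 𝟙 over 2 values
r1 m[φ0→X6] = [8, 8]
r1 m[φ0→X8] = [8, 8]
r1 m[φ1→X6] = [1, 5]
r1 m[φ1→X14] = [1, 5]
r1 m[φ2→X6] = [0, 5]
r1 m[φ2→X0] = [7, 0]
r1 m[φ3→X3] = [2, 4]
r1 m[φ3→X14] = [2, 4]
r1 m[φ4→X0] = [0, 5]
r1 m[X6→φ0] = [0, 0]
r1 m[X6→φ1] = [0, 0]
r1 m[X6→φ2] = [0, 0]
r1 m[X3→φ3] = [0, 0]
r1 m[X8→φ0] = [0, 0]
r1 m[X14→φ1] = [0, 0]
r1 m[X14→φ3] = [0, 0]
r1 m[X0→φ2] = [0, 0]
r1 m[X0→φ4] = [0, 0]
r2 m[φ0→X6] = [8, 8]
r2 m[φ0→X8] = [8, 8]
r2 m[φ1→X6] = [1, 5]
r2 m[φ1→X14] = [1, 5]
r2 m[φ2→X6] = [0, 5]
r2 m[φ2→X0] = [7, 0]
r2 m[φ3→X3] = [2, 4]
r2 m[φ3→X14] = [2, 4]
r2 m[φ4→X0] = [0, 5]
r2 m[X6→φ0] = [1, 10]
r2 m[X6→φ1] = [8, 13]
r2 m[X6→φ2] = [9, 13]
r2 m[X3→φ3] = [0, 0]
r2 m[X8→φ0] = [0, 0]
r2 m[X14→φ1] = [2, 4]
r2 m[X14→φ3] = [1, 5]
r2 m[X0→φ2] = [0, 5]
r2 m[X0→φ4] = [7, 0]
r3 m[φ0→X6] = [8, 8]
r3 m[φ0→X8] = [9, 10]
r3 m[φ1→X6] = [3, 8]
r3 m[φ1→X14] = [9, 13]
r3 m[φ2→X6] = [5, 7]
r3 m[φ2→X0] = [18, 9]
r3 m[φ3→X3] = [3, 8]
r3 m[φ3→X14] = [2, 4]
r3 m[φ4→X0] = [0, 5]
r3 m[X6→φ0] = [1, 10]
r3 m[X6→φ1] = [8, 13]
r3 m[X6→φ2] = [9, 13]
r3 m[X3→φ3] = [0, 0]
r3 m[X8→φ0] = [0, 0]
r3 m[X14→φ1] = [2, 4]
r3 m[X14→φ3] = [1, 5]
r3 m[X0→φ2] = [0, 5]
r3 m[X0→φ4] = [7, 0]
r4 m[φ0→X6] = [8, 8]
r4 m[φ0→X8] = [9, 10]
r4 m[φ1→X6] = [3, 8]
r4 m[φ1→X14] = [9, 13]
r4 m[φ2→X6] = [5, 7]
r4 m[φ2→X0] = [18, 9]
r4 m[φ3→X3] = [3, 8]
r4 m[φ3→X14] = [2, 4]
r4 m[φ4→X0] = [0, 5]
r4 m[X6→φ0] = [8, 15]
r4 m[X6→φ1] = [13, 15]
r4 m[X6→φ2] = [11, 16]
r4 m[X3→φ3] = [0, 0]
r4 m[X8→φ0] = [0, 0]
r4 m[X14→φ1] = [2, 4]
r4 m[X14→φ3] = [9, 13]
r4 m[X0→φ2] = [0, 5]
r4 m[X0→φ4] = [18, 9]
r5 m[φ0→X6] = [8, 8]
r5 m[φ0→X8] = [16, 17]
r5 m[φ1→X6] = [3, 8]
r5 m[φ1→X14] = [14, 18]
r5 m[φ2→X6] = [5, 7]
r5 m[φ2→X0] = [20, 11]
r5 m[φ3→X3] = [11, 16]
r5 m[φ3→X14] = [2, 4]
r5 m[φ4→X0] = [0, 5]
r5 m[X6→φ0] = [8, 15]
r5 m[X6→φ1] = [13, 15]
r5 m[X6→φ2] = [11, 16]
r5 m[X3→φ3] = [0, 0]
r5 m[X8→φ0] = [0, 0]
r5 m[X14→φ1] = [2, 4]
r5 m[X14→φ3] = [9, 13]
r5 m[X0→φ2] = [0, 5]
r5 m[X0→φ4] = [18, 9]
r6 m[φ0→X6] = [8, 8]
r6 m[φ0→X8] = [16, 17]
r6 m[φ1→X6] = [3, 8]
r6 m[φ1→X14] = [14, 18]
r6 m[φ2→X6] = [5, 7]
r6 m[φ2→X0] = [20, 11]
r6 m[φ3→X3] = [11, 16]
r6 m[φ3→X14] = [2, 4]
r6 m[φ4→X0] = [0, 5]
r6 m[X6→φ0] = [8, 15]
r6 m[X6→φ1] = [13, 15]
r6 m[X6→φ2] = [11, 16]
r6 m[X3→φ3] = [0, 0]
r6 m[X8→φ0] = [0, 0]
r6 m[X14→φ1] = [2, 4]
r6 m[X14→φ3] = [14, 18]
r6 m[X0→φ2] = [0, 5]
r6 m[X0→φ4] = [20, 11]
r7 m[φ0→X6] = [8, 8]
r7 m[φ0→X8] = [16, 17]
r7 m[φ1→X6] = [3, 8]
r7 m[φ1→X14] = [14, 18]
r7 m[φ2→X6] = [5, 7]
r7 m[φ2→X0] = [20, 11]
r7 m[φ3→X3] = [16, 21]
r7 m[φ3→X14] = [2, 4]
r7 m[φ4→X0] = [0, 5]
r7 m[X6→φ0] = [8, 15]
r7 m[X6→φ1] = [13, 15]
r7 m[X6→φ2] = [11, 16]
r7 m[X3→φ3] = [0, 0]
r7 m[X8→φ0] = [0, 0]
r7 m[X14→φ1] = [2, 4]
r7 m[X14→φ3] = [14, 18]
r7 m[X0→φ2] = [0, 5]
r7 m[X0→φ4] = [20, 11]
r8 m[φ0→X6] = [8, 8]
r8 m[φ0→X8] = [16, 17]
r8 m[φ1→X6] = [3, 8]
r8 m[φ1→X14] = [14, 18]
r8 m[φ2→X6] = [5, 7]
r8 m[φ2→X0] = [20, 11]
r8 m[φ3→X3] = [16, 21]
r8 m[φ3→X14] = [2, 4]
r8 m[φ4→X0] = [0, 5]
r8 m[X6→φ0] = [8, 15]
r8 m[X6→φ1] = [13, 15]
r8 m[X6→φ2] = [11, 16]
r8 m[X3→φ3] = [0, 0]
r8 m[X8→φ0] = [0, 0]
r8 m[X14→φ1] = [2, 4]
r8 m[X14→φ3] = [14, 18]
r8 m[X0→φ2] = [0, 5]
r8 m[X0→φ4] = [20, 11]
fixed point reached at round 8
traceback from X6: (X6=0, X3=0, X8=0, X14=0, X0=1), score=16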